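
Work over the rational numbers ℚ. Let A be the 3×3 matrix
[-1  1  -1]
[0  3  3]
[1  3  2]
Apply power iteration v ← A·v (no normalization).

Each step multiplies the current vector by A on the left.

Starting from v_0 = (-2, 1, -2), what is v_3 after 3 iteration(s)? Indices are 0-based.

v_0 = (-2, 1, -2).
v_1 = A·v_0 = (5, -3, -3).
v_2 = A·v_1 = (-5, -18, -10).
v_3 = A·v_2 = (-3, -84, -79).

v_3 = (-3, -84, -79)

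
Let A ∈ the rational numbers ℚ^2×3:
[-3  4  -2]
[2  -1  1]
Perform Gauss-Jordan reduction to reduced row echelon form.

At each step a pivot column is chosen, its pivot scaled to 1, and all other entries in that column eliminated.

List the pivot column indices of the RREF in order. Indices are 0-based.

step 1: normalize row 0 (÷-3) = (1, -4/3, 2/3)
  row 1: subtract 2×row0 = (0, 5/3, -1/3)
step 2: normalize row 1 (÷5/3) = (0, 1, -1/5)
  row 0: subtract -4/3×row1 = (1, 0, 2/5)

pivot columns: 0, 1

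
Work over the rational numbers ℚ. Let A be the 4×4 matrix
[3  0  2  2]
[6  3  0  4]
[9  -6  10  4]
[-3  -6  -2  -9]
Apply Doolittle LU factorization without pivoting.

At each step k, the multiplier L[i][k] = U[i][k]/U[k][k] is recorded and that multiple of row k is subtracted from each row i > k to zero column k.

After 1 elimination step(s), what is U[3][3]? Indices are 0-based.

[col 0] pivot 3
  R1 -= 2*R0 → (0, 3, -4, 0)  (L[1][0] := 2)
  R2 -= 3*R0 → (0, -6, 4, -2)  (L[2][0] := 3)
  R3 -= -1*R0 → (0, -6, 0, -7)  (L[3][0] := -1)

U[3][3] = -7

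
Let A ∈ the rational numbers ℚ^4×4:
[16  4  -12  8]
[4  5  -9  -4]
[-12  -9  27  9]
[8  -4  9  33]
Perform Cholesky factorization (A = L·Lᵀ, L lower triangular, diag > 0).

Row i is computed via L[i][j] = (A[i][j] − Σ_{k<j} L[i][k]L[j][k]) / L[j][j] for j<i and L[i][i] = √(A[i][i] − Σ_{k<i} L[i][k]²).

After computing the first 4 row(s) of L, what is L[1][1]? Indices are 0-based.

L[1][1] = 2

Step 1: L[0][0] = √(16) = 4.
  L[1][0] = (4) / L[0][0] = 1.
Step 2: L[1][1] = √(4) = 2.
  L[2][0] = (-12) / L[0][0] = -3.
  L[2][1] = (-6) / L[1][1] = -3.
Step 3: L[2][2] = √(9) = 3.
  L[3][0] = (8) / L[0][0] = 2.
  L[3][1] = (-6) / L[1][1] = -3.
  L[3][2] = (6) / L[2][2] = 2.
Step 4: L[3][3] = √(16) = 4.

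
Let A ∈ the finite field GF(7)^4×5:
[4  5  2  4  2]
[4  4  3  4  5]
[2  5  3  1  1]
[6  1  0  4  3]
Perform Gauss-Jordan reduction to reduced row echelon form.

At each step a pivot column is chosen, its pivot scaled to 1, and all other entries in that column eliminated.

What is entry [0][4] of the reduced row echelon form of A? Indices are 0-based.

M[0][4] = 0

[1] R0 /= 4  ⇒  (1, 3, 4, 1, 4)
     R1 -= 4·R0  ⇒  (0, 6, 1, 0, 3)
     R2 -= 2·R0  ⇒  (0, 6, 2, 6, 0)
     R3 -= 6·R0  ⇒  (0, 4, 4, 5, 0)
[2] R1 /= 6  ⇒  (0, 1, 6, 0, 4)
     R0 -= 3·R1  ⇒  (1, 0, 0, 1, 6)
     R2 -= 6·R1  ⇒  (0, 0, 1, 6, 4)
     R3 -= 4·R1  ⇒  (0, 0, 1, 5, 5)
[3] R2 /= 1  ⇒  (0, 0, 1, 6, 4)
     R1 -= 6·R2  ⇒  (0, 1, 0, 6, 1)
     R3 -= 1·R2  ⇒  (0, 0, 0, 6, 1)
[4] R3 /= 6  ⇒  (0, 0, 0, 1, 6)
     R0 -= 1·R3  ⇒  (1, 0, 0, 0, 0)
     R1 -= 6·R3  ⇒  (0, 1, 0, 0, 0)
     R2 -= 6·R3  ⇒  (0, 0, 1, 0, 3)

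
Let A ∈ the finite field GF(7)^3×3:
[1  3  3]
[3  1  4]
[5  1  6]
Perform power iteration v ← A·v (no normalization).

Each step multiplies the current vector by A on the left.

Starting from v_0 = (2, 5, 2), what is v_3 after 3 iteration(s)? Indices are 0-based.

v_0 = (2, 5, 2).
v_1 = A·v_0 = (2, 5, 6).
v_2 = A·v_1 = (0, 0, 2).
v_3 = A·v_2 = (6, 1, 5).

v_3 = (6, 1, 5)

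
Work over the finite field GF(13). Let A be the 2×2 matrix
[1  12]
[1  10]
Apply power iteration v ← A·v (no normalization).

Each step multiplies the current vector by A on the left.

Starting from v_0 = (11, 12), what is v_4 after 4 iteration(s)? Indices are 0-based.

v_4 = (5, 11)

v_0 = (11, 12).
v_1 = A·v_0 = (12, 1).
v_2 = A·v_1 = (11, 9).
v_3 = A·v_2 = (2, 10).
v_4 = A·v_3 = (5, 11).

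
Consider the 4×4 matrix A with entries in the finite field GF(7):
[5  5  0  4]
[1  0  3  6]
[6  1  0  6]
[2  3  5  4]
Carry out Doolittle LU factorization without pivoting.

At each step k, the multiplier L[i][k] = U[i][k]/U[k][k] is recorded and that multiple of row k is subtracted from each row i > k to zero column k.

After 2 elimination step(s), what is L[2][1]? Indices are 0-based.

L[2][1] = 5

[col 0] pivot 5
  R1 -= 3*R0 → (0, 6, 3, 1)  (L[1][0] := 3)
  R2 -= 4*R0 → (0, 2, 0, 4)  (L[2][0] := 4)
  R3 -= 6*R0 → (0, 1, 5, 1)  (L[3][0] := 6)
[col 1] pivot 6
  R2 -= 5*R1 → (0, 0, 6, 6)  (L[2][1] := 5)
  R3 -= 6*R1 → (0, 0, 1, 2)  (L[3][1] := 6)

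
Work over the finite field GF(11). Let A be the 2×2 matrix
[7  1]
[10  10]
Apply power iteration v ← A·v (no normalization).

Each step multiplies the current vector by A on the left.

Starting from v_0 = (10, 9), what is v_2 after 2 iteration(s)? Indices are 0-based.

v_2 = (6, 6)

v_0 = (10, 9).
v_1 = A·v_0 = (2, 3).
v_2 = A·v_1 = (6, 6).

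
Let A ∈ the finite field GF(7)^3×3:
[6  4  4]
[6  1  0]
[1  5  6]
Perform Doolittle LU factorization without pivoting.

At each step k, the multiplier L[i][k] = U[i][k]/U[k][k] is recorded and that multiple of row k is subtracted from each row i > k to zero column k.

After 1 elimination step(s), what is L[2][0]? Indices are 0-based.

L[2][0] = 6

k=0: U[0][0]=6
  eliminate (1,0): mult=1, new row 1: (0, 4, 3); set L[1][0]=1
  eliminate (2,0): mult=6, new row 2: (0, 2, 3); set L[2][0]=6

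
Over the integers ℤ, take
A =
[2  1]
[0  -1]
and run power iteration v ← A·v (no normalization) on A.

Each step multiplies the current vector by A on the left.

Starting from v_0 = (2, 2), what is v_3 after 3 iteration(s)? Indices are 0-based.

v_3 = (22, -2)

v_0 = (2, 2).
v_1 = A·v_0 = (6, -2).
v_2 = A·v_1 = (10, 2).
v_3 = A·v_2 = (22, -2).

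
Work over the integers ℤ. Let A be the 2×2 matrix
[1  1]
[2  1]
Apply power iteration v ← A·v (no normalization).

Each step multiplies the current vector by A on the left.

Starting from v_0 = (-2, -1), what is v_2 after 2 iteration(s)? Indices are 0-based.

v_2 = (-8, -11)

v_0 = (-2, -1).
v_1 = A·v_0 = (-3, -5).
v_2 = A·v_1 = (-8, -11).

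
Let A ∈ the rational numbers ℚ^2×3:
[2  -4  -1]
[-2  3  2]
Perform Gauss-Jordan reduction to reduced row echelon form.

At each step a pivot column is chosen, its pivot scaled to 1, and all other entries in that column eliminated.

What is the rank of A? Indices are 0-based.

[1] R0 /= 2  ⇒  (1, -2, -1/2)
     R1 -= -2·R0  ⇒  (0, -1, 1)
[2] R1 /= -1  ⇒  (0, 1, -1)
     R0 -= -2·R1  ⇒  (1, 0, -5/2)

rank = 2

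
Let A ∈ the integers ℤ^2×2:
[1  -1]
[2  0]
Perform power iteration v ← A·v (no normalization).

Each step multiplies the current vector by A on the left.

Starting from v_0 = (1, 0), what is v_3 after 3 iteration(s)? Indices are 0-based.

v_3 = (-3, -2)

v_0 = (1, 0).
v_1 = A·v_0 = (1, 2).
v_2 = A·v_1 = (-1, 2).
v_3 = A·v_2 = (-3, -2).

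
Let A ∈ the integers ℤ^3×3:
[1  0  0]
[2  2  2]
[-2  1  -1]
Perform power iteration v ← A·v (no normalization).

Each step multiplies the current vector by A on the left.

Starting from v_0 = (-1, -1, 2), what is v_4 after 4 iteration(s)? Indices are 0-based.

v_4 = (-1, -20, 3)

v_0 = (-1, -1, 2).
v_1 = A·v_0 = (-1, 0, -1).
v_2 = A·v_1 = (-1, -4, 3).
v_3 = A·v_2 = (-1, -4, -5).
v_4 = A·v_3 = (-1, -20, 3).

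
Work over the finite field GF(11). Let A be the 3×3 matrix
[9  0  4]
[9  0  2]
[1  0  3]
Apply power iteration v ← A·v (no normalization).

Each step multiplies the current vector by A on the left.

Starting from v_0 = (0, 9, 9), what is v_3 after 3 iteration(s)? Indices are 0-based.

v_0 = (0, 9, 9).
v_1 = A·v_0 = (3, 7, 5).
v_2 = A·v_1 = (3, 4, 7).
v_3 = A·v_2 = (0, 8, 2).

v_3 = (0, 8, 2)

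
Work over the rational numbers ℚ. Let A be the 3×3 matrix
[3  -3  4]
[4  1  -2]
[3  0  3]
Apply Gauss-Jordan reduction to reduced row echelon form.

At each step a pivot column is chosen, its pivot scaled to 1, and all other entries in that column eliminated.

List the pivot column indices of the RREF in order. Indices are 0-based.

pivot columns: 0, 1, 2

step 1: normalize row 0 (÷3) = (1, -1, 4/3)
  row 1: subtract 4×row0 = (0, 5, -22/3)
  row 2: subtract 3×row0 = (0, 3, -1)
step 2: normalize row 1 (÷5) = (0, 1, -22/15)
  row 0: subtract -1×row1 = (1, 0, -2/15)
  row 2: subtract 3×row1 = (0, 0, 17/5)
step 3: normalize row 2 (÷17/5) = (0, 0, 1)
  row 0: subtract -2/15×row2 = (1, 0, 0)
  row 1: subtract -22/15×row2 = (0, 1, 0)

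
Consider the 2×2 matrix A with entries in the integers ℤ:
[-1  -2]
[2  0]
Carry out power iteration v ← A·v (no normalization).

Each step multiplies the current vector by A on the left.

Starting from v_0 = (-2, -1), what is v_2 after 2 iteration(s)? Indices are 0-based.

v_2 = (4, 8)

v_0 = (-2, -1).
v_1 = A·v_0 = (4, -4).
v_2 = A·v_1 = (4, 8).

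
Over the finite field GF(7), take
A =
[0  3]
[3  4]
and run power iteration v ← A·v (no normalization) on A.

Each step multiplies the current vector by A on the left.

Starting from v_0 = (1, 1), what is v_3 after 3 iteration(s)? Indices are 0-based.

v_3 = (6, 1)

v_0 = (1, 1).
v_1 = A·v_0 = (3, 0).
v_2 = A·v_1 = (0, 2).
v_3 = A·v_2 = (6, 1).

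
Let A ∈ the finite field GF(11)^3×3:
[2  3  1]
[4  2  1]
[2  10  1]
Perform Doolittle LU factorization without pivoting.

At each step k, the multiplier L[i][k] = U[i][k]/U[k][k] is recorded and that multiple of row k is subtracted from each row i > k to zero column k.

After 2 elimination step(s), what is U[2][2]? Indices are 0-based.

k=0: U[0][0]=2
  eliminate (1,0): mult=2, new row 1: (0, 7, 10); set L[1][0]=2
  eliminate (2,0): mult=1, new row 2: (0, 7, 0); set L[2][0]=1
k=1: U[1][1]=7
  eliminate (2,1): mult=1, new row 2: (0, 0, 1); set L[2][1]=1

U[2][2] = 1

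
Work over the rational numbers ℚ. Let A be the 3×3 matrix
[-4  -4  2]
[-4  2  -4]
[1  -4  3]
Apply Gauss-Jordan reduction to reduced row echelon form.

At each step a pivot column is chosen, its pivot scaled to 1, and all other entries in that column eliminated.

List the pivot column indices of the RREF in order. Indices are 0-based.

step 1: normalize row 0 (÷-4) = (1, 1, -1/2)
  row 1: subtract -4×row0 = (0, 6, -6)
  row 2: subtract 1×row0 = (0, -5, 7/2)
step 2: normalize row 1 (÷6) = (0, 1, -1)
  row 0: subtract 1×row1 = (1, 0, 1/2)
  row 2: subtract -5×row1 = (0, 0, -3/2)
step 3: normalize row 2 (÷-3/2) = (0, 0, 1)
  row 0: subtract 1/2×row2 = (1, 0, 0)
  row 1: subtract -1×row2 = (0, 1, 0)

pivot columns: 0, 1, 2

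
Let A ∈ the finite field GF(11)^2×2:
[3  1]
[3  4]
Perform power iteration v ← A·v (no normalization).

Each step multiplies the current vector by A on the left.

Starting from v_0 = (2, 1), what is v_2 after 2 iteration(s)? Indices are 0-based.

v_2 = (9, 6)

v_0 = (2, 1).
v_1 = A·v_0 = (7, 10).
v_2 = A·v_1 = (9, 6).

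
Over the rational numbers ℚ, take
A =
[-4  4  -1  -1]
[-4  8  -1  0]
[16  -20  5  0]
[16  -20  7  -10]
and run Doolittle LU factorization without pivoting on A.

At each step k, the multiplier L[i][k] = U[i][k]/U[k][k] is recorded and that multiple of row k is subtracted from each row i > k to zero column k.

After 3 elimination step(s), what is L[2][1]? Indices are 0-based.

Step 1: pivot at (0,0) is -4.
  row1 ← row1 − (1)·row0  ⇒  L[1][0]=1, U row1=(0, 4, 0, 1)
  row2 ← row2 − (-4)·row0  ⇒  L[2][0]=-4, U row2=(0, -4, 1, -4)
  row3 ← row3 − (-4)·row0  ⇒  L[3][0]=-4, U row3=(0, -4, 3, -14)
Step 2: pivot at (1,1) is 4.
  row2 ← row2 − (-1)·row1  ⇒  L[2][1]=-1, U row2=(0, 0, 1, -3)
  row3 ← row3 − (-1)·row1  ⇒  L[3][1]=-1, U row3=(0, 0, 3, -13)
Step 3: pivot at (2,2) is 1.
  row3 ← row3 − (3)·row2  ⇒  L[3][2]=3, U row3=(0, 0, 0, -4)

L[2][1] = -1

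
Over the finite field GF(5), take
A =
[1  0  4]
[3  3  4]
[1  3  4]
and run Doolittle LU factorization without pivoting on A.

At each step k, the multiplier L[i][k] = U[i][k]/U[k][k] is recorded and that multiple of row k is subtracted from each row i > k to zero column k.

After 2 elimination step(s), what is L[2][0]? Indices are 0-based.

L[2][0] = 1

k=0: U[0][0]=1
  eliminate (1,0): mult=3, new row 1: (0, 3, 2); set L[1][0]=3
  eliminate (2,0): mult=1, new row 2: (0, 3, 0); set L[2][0]=1
k=1: U[1][1]=3
  eliminate (2,1): mult=1, new row 2: (0, 0, 3); set L[2][1]=1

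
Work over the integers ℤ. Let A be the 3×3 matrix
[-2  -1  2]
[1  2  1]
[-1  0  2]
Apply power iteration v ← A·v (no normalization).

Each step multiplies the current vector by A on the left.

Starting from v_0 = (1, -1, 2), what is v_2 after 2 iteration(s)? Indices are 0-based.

v_0 = (1, -1, 2).
v_1 = A·v_0 = (3, 1, 3).
v_2 = A·v_1 = (-1, 8, 3).

v_2 = (-1, 8, 3)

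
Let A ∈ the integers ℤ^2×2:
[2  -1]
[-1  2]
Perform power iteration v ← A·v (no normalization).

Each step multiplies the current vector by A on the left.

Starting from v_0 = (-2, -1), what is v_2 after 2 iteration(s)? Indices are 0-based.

v_2 = (-6, 3)

v_0 = (-2, -1).
v_1 = A·v_0 = (-3, 0).
v_2 = A·v_1 = (-6, 3).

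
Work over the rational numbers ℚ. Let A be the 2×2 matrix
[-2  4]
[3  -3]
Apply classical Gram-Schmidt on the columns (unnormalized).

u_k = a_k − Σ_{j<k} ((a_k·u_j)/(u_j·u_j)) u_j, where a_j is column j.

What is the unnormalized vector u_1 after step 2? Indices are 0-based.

Step 1: u_0 = a_0 = (-2, 3).
Step 2: u_1 = a_1 − (-17/13)·u_0 = (18/13, 12/13).

u_1 = (18/13, 12/13)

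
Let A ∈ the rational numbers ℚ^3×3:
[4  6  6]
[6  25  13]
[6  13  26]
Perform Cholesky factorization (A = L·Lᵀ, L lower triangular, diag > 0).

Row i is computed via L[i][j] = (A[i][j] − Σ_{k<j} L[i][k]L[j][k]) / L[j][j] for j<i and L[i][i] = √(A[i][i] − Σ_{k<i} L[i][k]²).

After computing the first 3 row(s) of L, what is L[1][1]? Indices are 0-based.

Step 1: L[0][0] = √(4) = 2.
  L[1][0] = (6) / L[0][0] = 3.
Step 2: L[1][1] = √(16) = 4.
  L[2][0] = (6) / L[0][0] = 3.
  L[2][1] = (4) / L[1][1] = 1.
Step 3: L[2][2] = √(16) = 4.

L[1][1] = 4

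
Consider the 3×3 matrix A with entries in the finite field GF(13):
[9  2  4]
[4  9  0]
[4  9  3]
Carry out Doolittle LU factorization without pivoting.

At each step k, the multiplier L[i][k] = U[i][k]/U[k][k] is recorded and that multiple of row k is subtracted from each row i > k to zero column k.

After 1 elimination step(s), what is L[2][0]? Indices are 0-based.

L[2][0] = 12

k=0: U[0][0]=9
  eliminate (1,0): mult=12, new row 1: (0, 11, 4); set L[1][0]=12
  eliminate (2,0): mult=12, new row 2: (0, 11, 7); set L[2][0]=12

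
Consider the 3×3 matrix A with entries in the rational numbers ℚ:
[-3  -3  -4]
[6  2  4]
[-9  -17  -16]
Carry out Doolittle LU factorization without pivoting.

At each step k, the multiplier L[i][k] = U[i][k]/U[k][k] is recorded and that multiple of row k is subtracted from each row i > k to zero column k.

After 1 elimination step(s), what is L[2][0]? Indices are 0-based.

L[2][0] = 3

k=0: U[0][0]=-3
  eliminate (1,0): mult=-2, new row 1: (0, -4, -4); set L[1][0]=-2
  eliminate (2,0): mult=3, new row 2: (0, -8, -4); set L[2][0]=3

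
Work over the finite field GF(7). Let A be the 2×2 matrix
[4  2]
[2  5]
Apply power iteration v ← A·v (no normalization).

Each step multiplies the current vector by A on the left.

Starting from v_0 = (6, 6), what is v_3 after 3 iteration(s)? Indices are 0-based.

v_3 = (6, 4)

v_0 = (6, 6).
v_1 = A·v_0 = (1, 0).
v_2 = A·v_1 = (4, 2).
v_3 = A·v_2 = (6, 4).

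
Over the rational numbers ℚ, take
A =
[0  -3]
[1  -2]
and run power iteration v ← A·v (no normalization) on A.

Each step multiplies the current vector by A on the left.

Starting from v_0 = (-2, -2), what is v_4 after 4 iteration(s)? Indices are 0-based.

v_0 = (-2, -2).
v_1 = A·v_0 = (6, 2).
v_2 = A·v_1 = (-6, 2).
v_3 = A·v_2 = (-6, -10).
v_4 = A·v_3 = (30, 14).

v_4 = (30, 14)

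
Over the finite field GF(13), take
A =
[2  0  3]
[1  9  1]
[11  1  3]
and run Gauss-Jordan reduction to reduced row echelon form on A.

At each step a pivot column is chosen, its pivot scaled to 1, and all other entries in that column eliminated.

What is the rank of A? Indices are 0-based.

rank = 3

pivot(0,0)=2: scale R0 → (1, 0, 8)
  clear (1,0): R1 −= (1)R0 → (0, 9, 6)
  clear (2,0): R2 −= (11)R0 → (0, 1, 6)
pivot(1,1)=9: scale R1 → (0, 1, 5)
  clear (2,1): R2 −= (1)R1 → (0, 0, 1)
pivot(2,2)=1: scale R2 → (0, 0, 1)
  clear (0,2): R0 −= (8)R2 → (1, 0, 0)
  clear (1,2): R1 −= (5)R2 → (0, 1, 0)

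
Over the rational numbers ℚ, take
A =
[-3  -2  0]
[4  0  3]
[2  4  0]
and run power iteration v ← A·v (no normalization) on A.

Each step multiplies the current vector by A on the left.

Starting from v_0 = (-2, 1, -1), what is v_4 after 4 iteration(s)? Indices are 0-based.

v_4 = (322, 4, -396)

v_0 = (-2, 1, -1).
v_1 = A·v_0 = (4, -11, 0).
v_2 = A·v_1 = (10, 16, -36).
v_3 = A·v_2 = (-62, -68, 84).
v_4 = A·v_3 = (322, 4, -396).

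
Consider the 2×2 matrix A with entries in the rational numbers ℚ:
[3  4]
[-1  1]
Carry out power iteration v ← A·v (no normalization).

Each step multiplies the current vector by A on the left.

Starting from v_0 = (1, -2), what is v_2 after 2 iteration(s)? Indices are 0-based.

v_0 = (1, -2).
v_1 = A·v_0 = (-5, -3).
v_2 = A·v_1 = (-27, 2).

v_2 = (-27, 2)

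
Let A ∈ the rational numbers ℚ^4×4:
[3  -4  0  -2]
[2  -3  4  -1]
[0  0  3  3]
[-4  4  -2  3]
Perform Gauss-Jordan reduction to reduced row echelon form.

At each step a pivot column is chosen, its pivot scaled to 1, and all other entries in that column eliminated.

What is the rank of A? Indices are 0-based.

rank = 4

pivot(0,0)=3: scale R0 → (1, -4/3, 0, -2/3)
  clear (1,0): R1 −= (2)R0 → (0, -1/3, 4, 1/3)
  clear (3,0): R3 −= (-4)R0 → (0, -4/3, -2, 1/3)
pivot(1,1)=-1/3: scale R1 → (0, 1, -12, -1)
  clear (0,1): R0 −= (-4/3)R1 → (1, 0, -16, -2)
  clear (3,1): R3 −= (-4/3)R1 → (0, 0, -18, -1)
pivot(2,2)=3: scale R2 → (0, 0, 1, 1)
  clear (0,2): R0 −= (-16)R2 → (1, 0, 0, 14)
  clear (1,2): R1 −= (-12)R2 → (0, 1, 0, 11)
  clear (3,2): R3 −= (-18)R2 → (0, 0, 0, 17)
pivot(3,3)=17: scale R3 → (0, 0, 0, 1)
  clear (0,3): R0 −= (14)R3 → (1, 0, 0, 0)
  clear (1,3): R1 −= (11)R3 → (0, 1, 0, 0)
  clear (2,3): R2 −= (1)R3 → (0, 0, 1, 0)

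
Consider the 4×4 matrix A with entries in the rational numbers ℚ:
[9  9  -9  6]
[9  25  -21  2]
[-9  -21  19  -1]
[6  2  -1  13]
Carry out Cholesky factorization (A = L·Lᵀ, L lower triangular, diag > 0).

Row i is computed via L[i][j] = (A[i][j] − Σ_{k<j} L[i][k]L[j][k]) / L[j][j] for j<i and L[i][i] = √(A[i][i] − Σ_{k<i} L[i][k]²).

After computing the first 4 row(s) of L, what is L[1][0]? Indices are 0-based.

L[1][0] = 3

Step 1: L[0][0] = √(9) = 3.
  L[1][0] = (9) / L[0][0] = 3.
Step 2: L[1][1] = √(16) = 4.
  L[2][0] = (-9) / L[0][0] = -3.
  L[2][1] = (-12) / L[1][1] = -3.
Step 3: L[2][2] = √(1) = 1.
  L[3][0] = (6) / L[0][0] = 2.
  L[3][1] = (-4) / L[1][1] = -1.
  L[3][2] = (2) / L[2][2] = 2.
Step 4: L[3][3] = √(4) = 2.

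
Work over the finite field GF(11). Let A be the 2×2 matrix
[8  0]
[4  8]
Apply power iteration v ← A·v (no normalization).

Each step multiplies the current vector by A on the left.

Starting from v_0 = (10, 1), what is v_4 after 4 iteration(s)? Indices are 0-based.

v_4 = (7, 7)

v_0 = (10, 1).
v_1 = A·v_0 = (3, 4).
v_2 = A·v_1 = (2, 0).
v_3 = A·v_2 = (5, 8).
v_4 = A·v_3 = (7, 7).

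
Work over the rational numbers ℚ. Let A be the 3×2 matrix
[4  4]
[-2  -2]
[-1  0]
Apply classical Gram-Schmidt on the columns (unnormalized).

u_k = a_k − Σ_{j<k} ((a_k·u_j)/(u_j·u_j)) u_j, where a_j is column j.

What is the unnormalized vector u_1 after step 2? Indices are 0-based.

Step 1: u_0 = a_0 = (4, -2, -1).
Step 2: u_1 = a_1 − (20/21)·u_0 = (4/21, -2/21, 20/21).

u_1 = (4/21, -2/21, 20/21)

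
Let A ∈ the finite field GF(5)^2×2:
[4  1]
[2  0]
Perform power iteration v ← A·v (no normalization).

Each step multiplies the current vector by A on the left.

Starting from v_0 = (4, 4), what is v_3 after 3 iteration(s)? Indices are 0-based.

v_0 = (4, 4).
v_1 = A·v_0 = (0, 3).
v_2 = A·v_1 = (3, 0).
v_3 = A·v_2 = (2, 1).

v_3 = (2, 1)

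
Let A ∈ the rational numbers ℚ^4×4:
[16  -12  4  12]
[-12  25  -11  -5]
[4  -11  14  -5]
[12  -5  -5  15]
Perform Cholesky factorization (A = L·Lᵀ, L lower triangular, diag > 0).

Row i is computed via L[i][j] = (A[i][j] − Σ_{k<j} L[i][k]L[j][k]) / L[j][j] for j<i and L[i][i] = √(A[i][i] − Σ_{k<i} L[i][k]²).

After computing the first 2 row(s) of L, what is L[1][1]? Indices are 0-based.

L[1][1] = 4

Step 1: L[0][0] = √(16) = 4.
  L[1][0] = (-12) / L[0][0] = -3.
Step 2: L[1][1] = √(16) = 4.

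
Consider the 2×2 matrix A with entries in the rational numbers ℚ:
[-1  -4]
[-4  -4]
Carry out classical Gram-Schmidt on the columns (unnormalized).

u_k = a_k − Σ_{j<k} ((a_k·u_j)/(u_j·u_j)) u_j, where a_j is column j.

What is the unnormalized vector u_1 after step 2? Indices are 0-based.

Step 1: u_0 = a_0 = (-1, -4).
Step 2: u_1 = a_1 − (20/17)·u_0 = (-48/17, 12/17).

u_1 = (-48/17, 12/17)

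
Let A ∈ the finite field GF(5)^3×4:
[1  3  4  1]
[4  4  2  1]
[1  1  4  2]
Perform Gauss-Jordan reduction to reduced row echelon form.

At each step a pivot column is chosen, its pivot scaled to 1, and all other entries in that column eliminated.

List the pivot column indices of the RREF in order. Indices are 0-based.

pivot columns: 0, 1, 2

step 1: normalize row 0 (÷1) = (1, 3, 4, 1)
  row 1: subtract 4×row0 = (0, 2, 1, 2)
  row 2: subtract 1×row0 = (0, 3, 0, 1)
step 2: normalize row 1 (÷2) = (0, 1, 3, 1)
  row 0: subtract 3×row1 = (1, 0, 0, 3)
  row 2: subtract 3×row1 = (0, 0, 1, 3)
step 3: normalize row 2 (÷1) = (0, 0, 1, 3)
  row 1: subtract 3×row2 = (0, 1, 0, 2)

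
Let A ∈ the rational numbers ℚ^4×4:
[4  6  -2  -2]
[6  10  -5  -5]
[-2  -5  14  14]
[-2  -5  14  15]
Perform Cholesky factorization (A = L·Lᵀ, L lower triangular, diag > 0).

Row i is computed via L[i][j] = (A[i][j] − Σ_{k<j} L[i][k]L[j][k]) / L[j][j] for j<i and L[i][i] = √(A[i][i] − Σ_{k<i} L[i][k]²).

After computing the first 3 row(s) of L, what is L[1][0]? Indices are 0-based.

Step 1: L[0][0] = √(4) = 2.
  L[1][0] = (6) / L[0][0] = 3.
Step 2: L[1][1] = √(1) = 1.
  L[2][0] = (-2) / L[0][0] = -1.
  L[2][1] = (-2) / L[1][1] = -2.
Step 3: L[2][2] = √(9) = 3.

L[1][0] = 3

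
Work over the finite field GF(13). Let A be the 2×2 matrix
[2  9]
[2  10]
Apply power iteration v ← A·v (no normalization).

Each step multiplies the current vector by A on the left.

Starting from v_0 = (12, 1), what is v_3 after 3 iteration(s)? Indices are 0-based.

v_3 = (4, 7)

v_0 = (12, 1).
v_1 = A·v_0 = (7, 8).
v_2 = A·v_1 = (8, 3).
v_3 = A·v_2 = (4, 7).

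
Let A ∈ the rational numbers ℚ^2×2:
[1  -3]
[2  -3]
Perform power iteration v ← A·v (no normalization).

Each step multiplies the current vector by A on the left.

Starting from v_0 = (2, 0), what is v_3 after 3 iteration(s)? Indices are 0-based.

v_3 = (14, 4)

v_0 = (2, 0).
v_1 = A·v_0 = (2, 4).
v_2 = A·v_1 = (-10, -8).
v_3 = A·v_2 = (14, 4).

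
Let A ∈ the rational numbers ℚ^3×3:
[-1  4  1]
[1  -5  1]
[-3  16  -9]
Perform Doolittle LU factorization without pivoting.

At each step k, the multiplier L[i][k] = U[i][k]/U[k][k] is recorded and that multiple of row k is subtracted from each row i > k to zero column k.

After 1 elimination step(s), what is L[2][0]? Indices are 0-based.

L[2][0] = 3

k=0: U[0][0]=-1
  eliminate (1,0): mult=-1, new row 1: (0, -1, 2); set L[1][0]=-1
  eliminate (2,0): mult=3, new row 2: (0, 4, -12); set L[2][0]=3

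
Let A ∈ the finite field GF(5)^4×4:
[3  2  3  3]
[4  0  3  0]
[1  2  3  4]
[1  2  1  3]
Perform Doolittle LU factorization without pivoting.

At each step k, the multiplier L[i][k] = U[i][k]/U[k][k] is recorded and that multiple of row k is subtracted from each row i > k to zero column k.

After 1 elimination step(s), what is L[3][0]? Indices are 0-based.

L[3][0] = 2

Step 1: pivot at (0,0) is 3.
  row1 ← row1 − (3)·row0  ⇒  L[1][0]=3, U row1=(0, 4, 4, 1)
  row2 ← row2 − (2)·row0  ⇒  L[2][0]=2, U row2=(0, 3, 2, 3)
  row3 ← row3 − (2)·row0  ⇒  L[3][0]=2, U row3=(0, 3, 0, 2)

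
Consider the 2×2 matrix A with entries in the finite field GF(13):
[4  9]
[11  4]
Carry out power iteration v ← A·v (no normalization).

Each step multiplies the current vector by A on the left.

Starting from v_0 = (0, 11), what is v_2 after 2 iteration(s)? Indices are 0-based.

v_2 = (12, 4)

v_0 = (0, 11).
v_1 = A·v_0 = (8, 5).
v_2 = A·v_1 = (12, 4).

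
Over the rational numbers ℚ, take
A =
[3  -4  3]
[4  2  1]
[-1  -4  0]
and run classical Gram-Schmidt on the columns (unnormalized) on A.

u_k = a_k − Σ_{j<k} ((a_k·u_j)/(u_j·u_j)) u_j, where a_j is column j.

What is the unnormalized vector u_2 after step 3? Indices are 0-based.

Step 1: u_0 = a_0 = (3, 4, -1).
Step 2: u_1 = a_1 − (0)·u_0 = (-4, 2, -4).
Step 3: u_2 = a_2 − (1/2)·u_0 − (-5/18)·u_1 = (7/18, -4/9, -11/18).

u_2 = (7/18, -4/9, -11/18)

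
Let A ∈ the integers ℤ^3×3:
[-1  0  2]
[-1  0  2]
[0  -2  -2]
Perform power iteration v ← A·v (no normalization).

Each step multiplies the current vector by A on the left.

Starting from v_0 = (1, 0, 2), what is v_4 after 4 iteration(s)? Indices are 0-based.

v_0 = (1, 0, 2).
v_1 = A·v_0 = (3, 3, -4).
v_2 = A·v_1 = (-11, -11, 2).
v_3 = A·v_2 = (15, 15, 18).
v_4 = A·v_3 = (21, 21, -66).

v_4 = (21, 21, -66)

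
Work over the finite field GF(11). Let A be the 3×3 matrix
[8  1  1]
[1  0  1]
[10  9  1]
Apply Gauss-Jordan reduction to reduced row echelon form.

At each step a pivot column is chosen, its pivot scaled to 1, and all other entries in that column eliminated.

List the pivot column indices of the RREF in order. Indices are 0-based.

pivot(0,0)=8: scale R0 → (1, 7, 7)
  clear (1,0): R1 −= (1)R0 → (0, 4, 5)
  clear (2,0): R2 −= (10)R0 → (0, 5, 8)
pivot(1,1)=4: scale R1 → (0, 1, 4)
  clear (0,1): R0 −= (7)R1 → (1, 0, 1)
  clear (2,1): R2 −= (5)R1 → (0, 0, 10)
pivot(2,2)=10: scale R2 → (0, 0, 1)
  clear (0,2): R0 −= (1)R2 → (1, 0, 0)
  clear (1,2): R1 −= (4)R2 → (0, 1, 0)

pivot columns: 0, 1, 2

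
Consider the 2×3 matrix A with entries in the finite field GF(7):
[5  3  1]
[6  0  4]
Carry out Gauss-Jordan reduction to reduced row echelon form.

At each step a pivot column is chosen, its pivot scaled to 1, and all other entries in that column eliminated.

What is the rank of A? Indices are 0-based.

[1] R0 /= 5  ⇒  (1, 2, 3)
     R1 -= 6·R0  ⇒  (0, 2, 0)
[2] R1 /= 2  ⇒  (0, 1, 0)
     R0 -= 2·R1  ⇒  (1, 0, 3)

rank = 2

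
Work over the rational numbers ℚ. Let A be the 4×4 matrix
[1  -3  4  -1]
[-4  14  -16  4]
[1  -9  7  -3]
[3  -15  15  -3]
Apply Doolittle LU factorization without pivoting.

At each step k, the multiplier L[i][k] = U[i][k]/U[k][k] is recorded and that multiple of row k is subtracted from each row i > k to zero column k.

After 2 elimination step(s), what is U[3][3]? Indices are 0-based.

Step 1: pivot at (0,0) is 1.
  row1 ← row1 − (-4)·row0  ⇒  L[1][0]=-4, U row1=(0, 2, 0, 0)
  row2 ← row2 − (1)·row0  ⇒  L[2][0]=1, U row2=(0, -6, 3, -2)
  row3 ← row3 − (3)·row0  ⇒  L[3][0]=3, U row3=(0, -6, 3, 0)
Step 2: pivot at (1,1) is 2.
  row2 ← row2 − (-3)·row1  ⇒  L[2][1]=-3, U row2=(0, 0, 3, -2)
  row3 ← row3 − (-3)·row1  ⇒  L[3][1]=-3, U row3=(0, 0, 3, 0)

U[3][3] = 0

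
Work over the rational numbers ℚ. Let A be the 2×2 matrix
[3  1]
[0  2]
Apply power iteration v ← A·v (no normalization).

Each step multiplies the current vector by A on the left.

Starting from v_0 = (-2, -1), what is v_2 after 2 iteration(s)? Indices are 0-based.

v_2 = (-23, -4)

v_0 = (-2, -1).
v_1 = A·v_0 = (-7, -2).
v_2 = A·v_1 = (-23, -4).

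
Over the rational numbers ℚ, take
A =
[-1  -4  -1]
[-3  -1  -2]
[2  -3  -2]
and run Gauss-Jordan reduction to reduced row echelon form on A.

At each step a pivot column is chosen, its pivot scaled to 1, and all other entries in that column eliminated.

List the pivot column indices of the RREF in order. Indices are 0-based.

pivot columns: 0, 1, 2

pivot(0,0)=-1: scale R0 → (1, 4, 1)
  clear (1,0): R1 −= (-3)R0 → (0, 11, 1)
  clear (2,0): R2 −= (2)R0 → (0, -11, -4)
pivot(1,1)=11: scale R1 → (0, 1, 1/11)
  clear (0,1): R0 −= (4)R1 → (1, 0, 7/11)
  clear (2,1): R2 −= (-11)R1 → (0, 0, -3)
pivot(2,2)=-3: scale R2 → (0, 0, 1)
  clear (0,2): R0 −= (7/11)R2 → (1, 0, 0)
  clear (1,2): R1 −= (1/11)R2 → (0, 1, 0)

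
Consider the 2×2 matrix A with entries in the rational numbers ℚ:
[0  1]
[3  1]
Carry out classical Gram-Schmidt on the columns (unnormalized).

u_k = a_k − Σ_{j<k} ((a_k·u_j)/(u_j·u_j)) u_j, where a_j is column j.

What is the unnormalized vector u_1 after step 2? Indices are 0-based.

u_1 = (1, 0)

Step 1: u_0 = a_0 = (0, 3).
Step 2: u_1 = a_1 − (1/3)·u_0 = (1, 0).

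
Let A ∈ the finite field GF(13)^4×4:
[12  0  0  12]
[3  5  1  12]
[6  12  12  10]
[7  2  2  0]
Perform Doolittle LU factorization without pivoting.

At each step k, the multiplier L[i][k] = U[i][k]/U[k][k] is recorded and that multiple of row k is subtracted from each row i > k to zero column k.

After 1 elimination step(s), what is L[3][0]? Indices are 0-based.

Step 1: pivot at (0,0) is 12.
  row1 ← row1 − (10)·row0  ⇒  L[1][0]=10, U row1=(0, 5, 1, 9)
  row2 ← row2 − (7)·row0  ⇒  L[2][0]=7, U row2=(0, 12, 12, 4)
  row3 ← row3 − (6)·row0  ⇒  L[3][0]=6, U row3=(0, 2, 2, 6)

L[3][0] = 6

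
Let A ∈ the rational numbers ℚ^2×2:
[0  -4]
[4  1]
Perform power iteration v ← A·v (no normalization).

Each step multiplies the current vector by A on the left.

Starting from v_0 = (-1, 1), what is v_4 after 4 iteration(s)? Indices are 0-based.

v_4 = (-116, 333)

v_0 = (-1, 1).
v_1 = A·v_0 = (-4, -3).
v_2 = A·v_1 = (12, -19).
v_3 = A·v_2 = (76, 29).
v_4 = A·v_3 = (-116, 333).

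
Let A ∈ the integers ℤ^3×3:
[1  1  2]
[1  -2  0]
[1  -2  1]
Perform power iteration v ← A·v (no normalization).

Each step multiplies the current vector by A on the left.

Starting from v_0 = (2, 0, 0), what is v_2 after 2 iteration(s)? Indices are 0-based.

v_2 = (8, -2, 0)

v_0 = (2, 0, 0).
v_1 = A·v_0 = (2, 2, 2).
v_2 = A·v_1 = (8, -2, 0).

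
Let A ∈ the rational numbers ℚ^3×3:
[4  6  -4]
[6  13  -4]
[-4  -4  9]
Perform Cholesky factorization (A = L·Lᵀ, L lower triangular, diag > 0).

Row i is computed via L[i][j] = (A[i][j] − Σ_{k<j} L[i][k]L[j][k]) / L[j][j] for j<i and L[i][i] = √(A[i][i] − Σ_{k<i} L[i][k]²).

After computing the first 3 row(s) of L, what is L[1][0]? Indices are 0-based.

Step 1: L[0][0] = √(4) = 2.
  L[1][0] = (6) / L[0][0] = 3.
Step 2: L[1][1] = √(4) = 2.
  L[2][0] = (-4) / L[0][0] = -2.
  L[2][1] = (2) / L[1][1] = 1.
Step 3: L[2][2] = √(4) = 2.

L[1][0] = 3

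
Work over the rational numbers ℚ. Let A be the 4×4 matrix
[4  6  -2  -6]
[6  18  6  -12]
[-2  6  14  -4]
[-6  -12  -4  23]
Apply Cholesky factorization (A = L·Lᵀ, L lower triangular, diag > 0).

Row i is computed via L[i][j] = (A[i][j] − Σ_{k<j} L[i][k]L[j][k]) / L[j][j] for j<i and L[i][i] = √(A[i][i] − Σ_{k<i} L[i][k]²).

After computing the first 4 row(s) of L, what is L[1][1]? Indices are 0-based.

Step 1: L[0][0] = √(4) = 2.
  L[1][0] = (6) / L[0][0] = 3.
Step 2: L[1][1] = √(9) = 3.
  L[2][0] = (-2) / L[0][0] = -1.
  L[2][1] = (9) / L[1][1] = 3.
Step 3: L[2][2] = √(4) = 2.
  L[3][0] = (-6) / L[0][0] = -3.
  L[3][1] = (-3) / L[1][1] = -1.
  L[3][2] = (-4) / L[2][2] = -2.
Step 4: L[3][3] = √(9) = 3.

L[1][1] = 3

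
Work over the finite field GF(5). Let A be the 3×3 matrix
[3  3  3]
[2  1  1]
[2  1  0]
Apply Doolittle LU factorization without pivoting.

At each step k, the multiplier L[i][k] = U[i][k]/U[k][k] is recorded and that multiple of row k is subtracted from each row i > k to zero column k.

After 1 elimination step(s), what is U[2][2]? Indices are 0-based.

[col 0] pivot 3
  R1 -= 4*R0 → (0, 4, 4)  (L[1][0] := 4)
  R2 -= 4*R0 → (0, 4, 3)  (L[2][0] := 4)

U[2][2] = 3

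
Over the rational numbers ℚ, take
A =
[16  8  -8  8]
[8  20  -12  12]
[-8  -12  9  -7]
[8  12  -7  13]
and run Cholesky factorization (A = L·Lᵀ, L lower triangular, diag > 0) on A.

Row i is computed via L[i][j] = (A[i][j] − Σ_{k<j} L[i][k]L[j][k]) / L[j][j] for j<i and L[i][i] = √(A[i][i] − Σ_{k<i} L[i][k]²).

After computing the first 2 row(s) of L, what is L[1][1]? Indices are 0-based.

L[1][1] = 4

Step 1: L[0][0] = √(16) = 4.
  L[1][0] = (8) / L[0][0] = 2.
Step 2: L[1][1] = √(16) = 4.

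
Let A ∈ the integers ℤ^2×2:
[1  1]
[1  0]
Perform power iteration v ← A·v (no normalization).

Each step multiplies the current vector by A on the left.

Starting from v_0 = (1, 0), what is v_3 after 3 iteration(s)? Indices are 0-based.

v_3 = (3, 2)

v_0 = (1, 0).
v_1 = A·v_0 = (1, 1).
v_2 = A·v_1 = (2, 1).
v_3 = A·v_2 = (3, 2).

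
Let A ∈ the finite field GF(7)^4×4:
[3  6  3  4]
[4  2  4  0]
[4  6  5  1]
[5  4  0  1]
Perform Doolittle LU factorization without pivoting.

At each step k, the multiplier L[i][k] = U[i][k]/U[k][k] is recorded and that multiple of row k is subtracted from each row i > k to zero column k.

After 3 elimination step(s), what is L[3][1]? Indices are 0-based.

[col 0] pivot 3
  R1 -= 6*R0 → (0, 1, 0, 4)  (L[1][0] := 6)
  R2 -= 6*R0 → (0, 5, 1, 5)  (L[2][0] := 6)
  R3 -= 4*R0 → (0, 1, 2, 6)  (L[3][0] := 4)
[col 1] pivot 1
  R2 -= 5*R1 → (0, 0, 1, 6)  (L[2][1] := 5)
  R3 -= 1*R1 → (0, 0, 2, 2)  (L[3][1] := 1)
[col 2] pivot 1
  R3 -= 2*R2 → (0, 0, 0, 4)  (L[3][2] := 2)

L[3][1] = 1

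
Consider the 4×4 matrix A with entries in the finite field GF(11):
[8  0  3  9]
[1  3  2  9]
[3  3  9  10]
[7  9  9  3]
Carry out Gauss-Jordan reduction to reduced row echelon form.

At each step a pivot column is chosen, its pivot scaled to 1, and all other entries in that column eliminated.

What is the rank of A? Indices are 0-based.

rank = 4

pivot(0,0)=8: scale R0 → (1, 0, 10, 8)
  clear (1,0): R1 −= (1)R0 → (0, 3, 3, 1)
  clear (2,0): R2 −= (3)R0 → (0, 3, 1, 8)
  clear (3,0): R3 −= (7)R0 → (0, 9, 5, 2)
pivot(1,1)=3: scale R1 → (0, 1, 1, 4)
  clear (2,1): R2 −= (3)R1 → (0, 0, 9, 7)
  clear (3,1): R3 −= (9)R1 → (0, 0, 7, 10)
pivot(2,2)=9: scale R2 → (0, 0, 1, 2)
  clear (0,2): R0 −= (10)R2 → (1, 0, 0, 10)
  clear (1,2): R1 −= (1)R2 → (0, 1, 0, 2)
  clear (3,2): R3 −= (7)R2 → (0, 0, 0, 7)
pivot(3,3)=7: scale R3 → (0, 0, 0, 1)
  clear (0,3): R0 −= (10)R3 → (1, 0, 0, 0)
  clear (1,3): R1 −= (2)R3 → (0, 1, 0, 0)
  clear (2,3): R2 −= (2)R3 → (0, 0, 1, 0)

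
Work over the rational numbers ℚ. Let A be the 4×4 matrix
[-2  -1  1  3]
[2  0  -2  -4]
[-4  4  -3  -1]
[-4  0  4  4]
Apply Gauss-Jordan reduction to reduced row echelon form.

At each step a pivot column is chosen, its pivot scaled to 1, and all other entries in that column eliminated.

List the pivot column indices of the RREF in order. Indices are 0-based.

pivot columns: 0, 1, 2, 3

step 1: normalize row 0 (÷-2) = (1, 1/2, -1/2, -3/2)
  row 1: subtract 2×row0 = (0, -1, -1, -1)
  row 2: subtract -4×row0 = (0, 6, -5, -7)
  row 3: subtract -4×row0 = (0, 2, 2, -2)
step 2: normalize row 1 (÷-1) = (0, 1, 1, 1)
  row 0: subtract 1/2×row1 = (1, 0, -1, -2)
  row 2: subtract 6×row1 = (0, 0, -11, -13)
  row 3: subtract 2×row1 = (0, 0, 0, -4)
step 3: normalize row 2 (÷-11) = (0, 0, 1, 13/11)
  row 0: subtract -1×row2 = (1, 0, 0, -9/11)
  row 1: subtract 1×row2 = (0, 1, 0, -2/11)
step 4: normalize row 3 (÷-4) = (0, 0, 0, 1)
  row 0: subtract -9/11×row3 = (1, 0, 0, 0)
  row 1: subtract -2/11×row3 = (0, 1, 0, 0)
  row 2: subtract 13/11×row3 = (0, 0, 1, 0)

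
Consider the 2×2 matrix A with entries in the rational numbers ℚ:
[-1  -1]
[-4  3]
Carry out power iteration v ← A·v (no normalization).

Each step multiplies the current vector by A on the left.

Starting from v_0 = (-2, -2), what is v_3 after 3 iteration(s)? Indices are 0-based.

v_3 = (16, -6)

v_0 = (-2, -2).
v_1 = A·v_0 = (4, 2).
v_2 = A·v_1 = (-6, -10).
v_3 = A·v_2 = (16, -6).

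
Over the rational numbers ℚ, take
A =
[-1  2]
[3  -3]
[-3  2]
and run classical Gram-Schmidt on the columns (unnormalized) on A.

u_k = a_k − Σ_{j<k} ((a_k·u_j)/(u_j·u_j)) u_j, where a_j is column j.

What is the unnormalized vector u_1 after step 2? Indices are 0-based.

Step 1: u_0 = a_0 = (-1, 3, -3).
Step 2: u_1 = a_1 − (-17/19)·u_0 = (21/19, -6/19, -13/19).

u_1 = (21/19, -6/19, -13/19)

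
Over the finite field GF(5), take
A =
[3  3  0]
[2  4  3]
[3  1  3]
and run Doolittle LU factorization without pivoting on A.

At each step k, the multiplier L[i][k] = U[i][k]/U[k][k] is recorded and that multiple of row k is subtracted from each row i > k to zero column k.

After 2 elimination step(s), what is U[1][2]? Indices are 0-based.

Step 1: pivot at (0,0) is 3.
  row1 ← row1 − (4)·row0  ⇒  L[1][0]=4, U row1=(0, 2, 3)
  row2 ← row2 − (1)·row0  ⇒  L[2][0]=1, U row2=(0, 3, 3)
Step 2: pivot at (1,1) is 2.
  row2 ← row2 − (4)·row1  ⇒  L[2][1]=4, U row2=(0, 0, 1)

U[1][2] = 3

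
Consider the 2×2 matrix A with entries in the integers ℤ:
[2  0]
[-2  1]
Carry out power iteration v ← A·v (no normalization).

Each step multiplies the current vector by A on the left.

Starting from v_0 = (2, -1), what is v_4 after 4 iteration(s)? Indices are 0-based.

v_4 = (32, -61)

v_0 = (2, -1).
v_1 = A·v_0 = (4, -5).
v_2 = A·v_1 = (8, -13).
v_3 = A·v_2 = (16, -29).
v_4 = A·v_3 = (32, -61).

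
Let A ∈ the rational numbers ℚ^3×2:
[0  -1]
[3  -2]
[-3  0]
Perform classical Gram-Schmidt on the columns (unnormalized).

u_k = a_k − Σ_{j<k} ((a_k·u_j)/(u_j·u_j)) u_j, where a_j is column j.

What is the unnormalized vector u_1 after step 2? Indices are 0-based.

u_1 = (-1, -1, -1)

Step 1: u_0 = a_0 = (0, 3, -3).
Step 2: u_1 = a_1 − (-1/3)·u_0 = (-1, -1, -1).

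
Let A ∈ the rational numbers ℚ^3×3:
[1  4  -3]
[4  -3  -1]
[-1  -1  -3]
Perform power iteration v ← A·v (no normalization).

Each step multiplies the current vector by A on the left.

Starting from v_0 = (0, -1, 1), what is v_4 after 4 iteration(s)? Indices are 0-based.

v_0 = (0, -1, 1).
v_1 = A·v_0 = (-7, 2, -2).
v_2 = A·v_1 = (7, -32, 11).
v_3 = A·v_2 = (-154, 113, -8).
v_4 = A·v_3 = (322, -947, 65).

v_4 = (322, -947, 65)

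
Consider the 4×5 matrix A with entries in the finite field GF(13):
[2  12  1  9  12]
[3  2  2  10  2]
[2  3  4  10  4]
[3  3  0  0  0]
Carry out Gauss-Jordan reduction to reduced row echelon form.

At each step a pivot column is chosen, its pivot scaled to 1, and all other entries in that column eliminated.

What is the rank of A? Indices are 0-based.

rank = 4

pivot(0,0)=2: scale R0 → (1, 6, 7, 11, 6)
  clear (1,0): R1 −= (3)R0 → (0, 10, 7, 3, 10)
  clear (2,0): R2 −= (2)R0 → (0, 4, 3, 1, 5)
  clear (3,0): R3 −= (3)R0 → (0, 11, 5, 6, 8)
pivot(1,1)=10: scale R1 → (0, 1, 2, 12, 1)
  clear (0,1): R0 −= (6)R1 → (1, 0, 8, 4, 0)
  clear (2,1): R2 −= (4)R1 → (0, 0, 8, 5, 1)
  clear (3,1): R3 −= (11)R1 → (0, 0, 9, 4, 10)
pivot(2,2)=8: scale R2 → (0, 0, 1, 12, 5)
  clear (0,2): R0 −= (8)R2 → (1, 0, 0, 12, 12)
  clear (1,2): R1 −= (2)R2 → (0, 1, 0, 1, 4)
  clear (3,2): R3 −= (9)R2 → (0, 0, 0, 0, 4)
col 3: no nonzero at/below row 3; advance.
pivot(3,4)=4: scale R3 → (0, 0, 0, 0, 1)
  clear (0,4): R0 −= (12)R3 → (1, 0, 0, 12, 0)
  clear (1,4): R1 −= (4)R3 → (0, 1, 0, 1, 0)
  clear (2,4): R2 −= (5)R3 → (0, 0, 1, 12, 0)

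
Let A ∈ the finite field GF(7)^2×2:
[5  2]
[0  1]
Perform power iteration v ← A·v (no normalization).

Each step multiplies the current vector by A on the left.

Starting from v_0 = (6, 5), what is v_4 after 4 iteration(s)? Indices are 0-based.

v_0 = (6, 5).
v_1 = A·v_0 = (5, 5).
v_2 = A·v_1 = (0, 5).
v_3 = A·v_2 = (3, 5).
v_4 = A·v_3 = (4, 5).

v_4 = (4, 5)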